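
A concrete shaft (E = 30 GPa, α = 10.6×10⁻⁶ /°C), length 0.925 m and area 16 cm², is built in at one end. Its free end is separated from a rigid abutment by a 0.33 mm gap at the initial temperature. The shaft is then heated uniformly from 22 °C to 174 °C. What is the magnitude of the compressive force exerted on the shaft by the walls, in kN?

P ≈ 60.2 kN

If the wall were absent the shaft would grow by αΔT L = 10.6×10⁻⁶ × 152 × 925 = 1.49 mm.
The gap closes (δ_free > 0.33 mm) and the wall then resists a further 1.49 − 0.33 = 1.16 mm of expansion.
Compatibility: PL/(AE) = 1.16 mm, so σ = P/A = E × (1.16/925) = 37.63 MPa.
Force on the wall = σA = 37.63 × 1600 mm² = 60.21 kN.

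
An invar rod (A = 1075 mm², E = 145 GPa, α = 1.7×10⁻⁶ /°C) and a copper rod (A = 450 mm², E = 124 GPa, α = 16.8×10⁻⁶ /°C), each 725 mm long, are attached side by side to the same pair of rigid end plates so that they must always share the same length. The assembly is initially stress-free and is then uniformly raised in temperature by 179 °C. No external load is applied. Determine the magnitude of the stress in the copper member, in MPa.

The copper has the larger α, so on heating it would change length more than the invar if both were free. The rigid plates force a common final length, so the copper is put into compression and the invar into tension, with equal and opposite forces P (no external load).
Equating the net (thermal + elastic) strains gives |α₁ − α₂|·ΔT = P·[1/(A₁E₁) + 1/(A₂E₂)].
|α₁ − α₂|·ΔT = 15.1×10⁻⁶ × 179 = 0.002703.
1/(A₁E₁) + 1/(A₂E₂) = 1/(1075×145×10³) + 1/(450×124×10³) = 2.434×10⁻⁸ N⁻¹.
P = 0.002703 / 2.434×10⁻⁸ = 111100 N = 111.1 kN.
σ_{copper} = P/A₂ = 111100/450 = 246.8 MPa, compressive.

σ ≈ 247 MPa (compressive)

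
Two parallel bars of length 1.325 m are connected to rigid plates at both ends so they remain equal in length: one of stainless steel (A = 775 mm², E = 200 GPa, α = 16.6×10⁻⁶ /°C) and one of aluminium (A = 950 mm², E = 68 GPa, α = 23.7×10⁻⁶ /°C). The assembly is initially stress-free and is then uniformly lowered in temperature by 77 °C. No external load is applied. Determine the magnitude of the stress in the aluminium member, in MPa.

Equilibrium of a rigid end plate with no external load gives equal and opposite internal forces ±P in the two members. Since α_{aluminium} > α_{stainless steel}, cooling drives the aluminium into tension and the stainless steel into compression.
Equating the net (thermal + elastic) strains gives |α₁ − α₂|·ΔT = P·[1/(A₁E₁) + 1/(A₂E₂)].
|α₁ − α₂|·ΔT = 7.1×10⁻⁶ × 77 = 0.0005467.
1/(A₁E₁) + 1/(A₂E₂) = 1/(775×200×10³) + 1/(950×68×10³) = 2.193×10⁻⁸ N⁻¹.
So P = 0.0005467 / 2.193×10⁻⁸ = 24.93 kN.
σ_{aluminium} = P/A₂ = 24930/950 = 26.24 MPa, tensile.

σ ≈ 26.2 MPa (tensile)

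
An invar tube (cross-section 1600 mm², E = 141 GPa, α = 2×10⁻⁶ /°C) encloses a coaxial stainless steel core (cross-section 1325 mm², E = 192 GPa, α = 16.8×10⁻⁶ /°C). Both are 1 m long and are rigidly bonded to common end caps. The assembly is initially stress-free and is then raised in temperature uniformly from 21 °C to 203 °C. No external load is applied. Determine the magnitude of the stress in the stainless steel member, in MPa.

σ ≈ 243 MPa (compressive)

Both members must finish at the same length. With the larger α, the stainless steel tends to over-expand; the plates restrain it, putting the stainless steel in compression and the invar in tension. With no external load the two internal forces are equal and opposite, magnitude P.
Equating the net (thermal + elastic) strains gives |α₁ − α₂|·ΔT = P·[1/(A₁E₁) + 1/(A₂E₂)].
|α₁ − α₂|·ΔT = 14.8×10⁻⁶ × 182 = 0.002694.
1/(A₁E₁) + 1/(A₂E₂) = 1/(1600×141×10³) + 1/(1325×192×10³) = 8.363×10⁻⁹ N⁻¹.
So P = 0.002694 / 8.363×10⁻⁹ = 322.1 kN.
σ_{stainless steel} = P/A₂ = 322100/1325 = 243.1 MPa, compressive.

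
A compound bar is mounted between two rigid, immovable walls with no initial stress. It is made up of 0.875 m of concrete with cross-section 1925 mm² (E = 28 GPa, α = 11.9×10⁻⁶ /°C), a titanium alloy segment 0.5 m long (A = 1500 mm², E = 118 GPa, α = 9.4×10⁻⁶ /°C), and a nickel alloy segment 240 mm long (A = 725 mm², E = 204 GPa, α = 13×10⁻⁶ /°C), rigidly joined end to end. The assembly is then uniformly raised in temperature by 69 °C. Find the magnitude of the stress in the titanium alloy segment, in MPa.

σ ≈ 40.6 MPa (compressive)

If the supports were absent, the total length change would be Σ αᵢΔT Lᵢ = 11.9×10⁻⁶×69×875 + 9.4×10⁻⁶×69×500 + 13×10⁻⁶×69×240 = 1.258 mm.
Since the ends are fixed, an axial force P builds up, equal in every segment, with P · Σ Lᵢ/(AᵢEᵢ) = δ_free.
Σ Lᵢ/(AᵢEᵢ) = 875/(1925×28×10³) + 500/(1500×118×10³) + 240/(725×204×10³) = 2.068×10⁻⁵ mm/N.
So P = 1.258 / 2.068×10⁻⁵ = 60.83 kN, compressive.
σ_{titanium alloy} = P / A = 60830 / 1500 = 40.55 MPa.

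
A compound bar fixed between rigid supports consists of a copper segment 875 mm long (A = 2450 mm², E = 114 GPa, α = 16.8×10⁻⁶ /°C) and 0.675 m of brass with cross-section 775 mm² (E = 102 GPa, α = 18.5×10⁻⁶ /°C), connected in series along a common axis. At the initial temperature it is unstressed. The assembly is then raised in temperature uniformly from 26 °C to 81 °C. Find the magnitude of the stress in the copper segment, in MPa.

With the walls removed the bar would change length by δ_free = Σ αᵢΔT Lᵢ = 16.8×10⁻⁶×55×875 + 18.5×10⁻⁶×55×675 = 1.495 mm.
Since the ends are fixed, an axial force P builds up, equal in every segment, with P · Σ Lᵢ/(AᵢEᵢ) = δ_free.
Σ Lᵢ/(AᵢEᵢ) = 875/(2450×114×10³) + 675/(775×102×10³) = 1.167×10⁻⁵ mm/N.
P = 1.495 / 1.167×10⁻⁵ = 128100 N = 128.1 kN, compressive.
σ_{copper} = P / A = 128100 / 2450 = 52.29 MPa.

σ ≈ 52.3 MPa (compressive)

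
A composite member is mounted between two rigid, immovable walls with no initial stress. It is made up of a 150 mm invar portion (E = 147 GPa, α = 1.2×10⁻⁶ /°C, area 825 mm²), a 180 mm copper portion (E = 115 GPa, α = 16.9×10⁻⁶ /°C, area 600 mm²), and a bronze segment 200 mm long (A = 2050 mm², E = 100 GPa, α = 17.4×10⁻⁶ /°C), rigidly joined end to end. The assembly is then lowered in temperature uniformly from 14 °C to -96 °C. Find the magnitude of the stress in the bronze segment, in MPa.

σ ≈ 74.6 MPa (tensile)

Free thermal contraction of the whole bar: Σ αᵢΔT Lᵢ = 1.2×10⁻⁶×110×150 + 16.9×10⁻⁶×110×180 + 17.4×10⁻⁶×110×200 = 0.7372 mm.
The rigid supports impose zero overall length change; the single axial force P common to all segments must satisfy P Σ Lᵢ/(AᵢEᵢ) = δ_free.
The series flexibility is Σ Lᵢ/(AᵢEᵢ) = 150/(825×147×10³) + 180/(600×115×10³) + 200/(2050×100×10³) = 4.821×10⁻⁶ mm/N.
P = 0.7372 / 4.821×10⁻⁶ = 152900 N = 152.9 kN, tensile.
σ_{bronze} = P / A = 152900 / 2050 = 74.59 MPa.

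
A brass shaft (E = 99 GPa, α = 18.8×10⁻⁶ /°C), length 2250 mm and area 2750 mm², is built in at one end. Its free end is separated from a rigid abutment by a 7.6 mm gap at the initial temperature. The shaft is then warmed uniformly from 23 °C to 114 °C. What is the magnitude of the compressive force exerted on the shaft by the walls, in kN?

P ≈ 0 kN

Free thermal elongation = αΔT L = 18.8×10⁻⁶ × 91 × 2250 = 3.849 mm.
This is smaller than the 7.6 mm clearance, so the shaft expands freely without reaching the stop — the stress is zero.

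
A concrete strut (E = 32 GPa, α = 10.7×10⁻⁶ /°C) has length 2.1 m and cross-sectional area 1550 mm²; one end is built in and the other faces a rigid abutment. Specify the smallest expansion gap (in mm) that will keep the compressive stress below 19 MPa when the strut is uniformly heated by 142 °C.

g ≈ 1.94 mm

Free expansion if unrestrained: δ_free = αΔT L = 10.7×10⁻⁶ × 142 × 2100 = 3.191 mm.
A stress of 19 MPa corresponds to the wall pushing the strut back by σL/E = 19×2100/(32×10³) = 1.247 mm.
So the gap has to take up the difference, g_min = δ_free − σL/E = 3.191 − 1.247 = 1.944 mm.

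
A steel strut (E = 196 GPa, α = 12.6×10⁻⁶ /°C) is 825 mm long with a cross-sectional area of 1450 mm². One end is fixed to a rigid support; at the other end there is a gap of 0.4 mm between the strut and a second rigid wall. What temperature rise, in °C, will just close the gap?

The gap closes when αΔT L = 0.4 mm, since the strut is still unstressed at that instant.
ΔT = 0.4 / (12.6×10⁻⁶ × 825) = 38.48 °C.

ΔT ≈ 38.5 °C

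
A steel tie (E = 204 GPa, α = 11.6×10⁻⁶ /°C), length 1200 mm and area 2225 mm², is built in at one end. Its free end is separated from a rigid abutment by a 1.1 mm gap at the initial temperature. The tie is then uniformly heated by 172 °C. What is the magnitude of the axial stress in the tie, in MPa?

σ ≈ 220 MPa (compressive)

Free thermal elongation = αΔT L = 11.6×10⁻⁶ × 172 × 1200 = 2.394 mm.
The gap closes (δ_free > 1.1 mm) and the wall then resists a further 2.394 − 1.1 = 1.294 mm of expansion.
Compatibility: PL/(AE) = 1.294 mm, so σ = P/A = E × (1.294/1200) = 220 MPa.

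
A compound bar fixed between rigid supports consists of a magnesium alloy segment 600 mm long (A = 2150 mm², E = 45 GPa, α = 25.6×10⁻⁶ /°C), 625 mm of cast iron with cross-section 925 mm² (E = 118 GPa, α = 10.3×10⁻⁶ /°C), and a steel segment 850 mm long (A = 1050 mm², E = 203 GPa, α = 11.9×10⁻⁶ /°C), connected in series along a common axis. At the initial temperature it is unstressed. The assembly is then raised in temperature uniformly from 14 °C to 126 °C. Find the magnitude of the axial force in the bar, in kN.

P ≈ 225 kN (compressive)

Free thermal expansion of the whole bar: Σ αᵢΔT Lᵢ = 25.6×10⁻⁶×112×600 + 10.3×10⁻⁶×112×625 + 11.9×10⁻⁶×112×850 = 3.574 mm.
The walls prevent any net length change, so an axial force P (same in every segment) develops. Compatibility: P · Σ Lᵢ/(AᵢEᵢ) = δ_free.
Σ Lᵢ/(AᵢEᵢ) = 600/(2150×45×10³) + 625/(925×118×10³) + 850/(1050×203×10³) = 1.592×10⁻⁵ mm/N.
P = 3.574 / 1.592×10⁻⁵ = 224600 N = 224.6 kN, compressive.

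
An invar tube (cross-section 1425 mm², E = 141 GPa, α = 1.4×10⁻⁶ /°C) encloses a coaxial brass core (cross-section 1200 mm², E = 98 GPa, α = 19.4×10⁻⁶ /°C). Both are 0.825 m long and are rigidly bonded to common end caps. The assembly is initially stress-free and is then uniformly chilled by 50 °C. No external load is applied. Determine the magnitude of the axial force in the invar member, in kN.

Both members must finish at the same length. With the larger α, the brass tends to over-contract; the plates restrain it, putting the brass in tension and the invar in compression. With no external load the two internal forces are equal and opposite, magnitude P.
Setting the final lengths equal and cancelling L: (α₁ − α₂)ΔT = P/(A₁E₁) + P/(A₂E₂).
|α₁ − α₂|·ΔT = 18×10⁻⁶ × 50 = 0.0009.
1/(A₁E₁) + 1/(A₂E₂) = 1/(1425×141×10³) + 1/(1200×98×10³) = 1.348×10⁻⁸ N⁻¹.
So P = 0.0009 / 1.348×10⁻⁸ = 66.76 kN.

P ≈ 66.8 kN (compressive in the invar)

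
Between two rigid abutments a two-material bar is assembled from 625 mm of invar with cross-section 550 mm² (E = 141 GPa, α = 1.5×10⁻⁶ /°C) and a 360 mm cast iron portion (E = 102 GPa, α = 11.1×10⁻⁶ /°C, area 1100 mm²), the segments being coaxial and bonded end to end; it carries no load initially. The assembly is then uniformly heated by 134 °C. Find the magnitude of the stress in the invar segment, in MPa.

σ ≈ 107 MPa (compressive)

Free thermal expansion of the whole bar: Σ αᵢΔT Lᵢ = 1.5×10⁻⁶×134×625 + 11.1×10⁻⁶×134×360 = 0.6611 mm.
Since the ends are fixed, an axial force P builds up, equal in every segment, with P · Σ Lᵢ/(AᵢEᵢ) = δ_free.
Σ Lᵢ/(AᵢEᵢ) = 625/(550×141×10³) + 360/(1100×102×10³) = 1.127×10⁻⁵ mm/N.
Hence P = δ_free / Σ(L/AE) = 0.6611/1.127×10⁻⁵ = 58.67 kN (compressive).
σ_{invar} = P / A = 58670 / 550 = 106.7 MPa.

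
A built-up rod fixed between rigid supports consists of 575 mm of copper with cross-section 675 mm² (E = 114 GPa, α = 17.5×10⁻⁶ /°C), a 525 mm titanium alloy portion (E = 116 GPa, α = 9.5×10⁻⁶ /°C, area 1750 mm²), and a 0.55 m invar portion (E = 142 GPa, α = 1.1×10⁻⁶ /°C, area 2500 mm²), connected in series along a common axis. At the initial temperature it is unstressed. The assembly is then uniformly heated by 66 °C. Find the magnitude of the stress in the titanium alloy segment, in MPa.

With the walls removed the bar would change length by δ_free = Σ αᵢΔT Lᵢ = 17.5×10⁻⁶×66×575 + 9.5×10⁻⁶×66×525 + 1.1×10⁻⁶×66×550 = 1.033 mm.
The rigid supports impose zero overall length change; the single axial force P common to all segments must satisfy P Σ Lᵢ/(AᵢEᵢ) = δ_free.
Σ Lᵢ/(AᵢEᵢ) = 575/(675×114×10³) + 525/(1750×116×10³) + 550/(2500×142×10³) = 1.161×10⁻⁵ mm/N.
Hence P = δ_free / Σ(L/AE) = 1.033/1.161×10⁻⁵ = 89.01 kN (compressive).
σ_{titanium alloy} = P / A = 89010 / 1750 = 50.86 MPa.

σ ≈ 50.9 MPa (compressive)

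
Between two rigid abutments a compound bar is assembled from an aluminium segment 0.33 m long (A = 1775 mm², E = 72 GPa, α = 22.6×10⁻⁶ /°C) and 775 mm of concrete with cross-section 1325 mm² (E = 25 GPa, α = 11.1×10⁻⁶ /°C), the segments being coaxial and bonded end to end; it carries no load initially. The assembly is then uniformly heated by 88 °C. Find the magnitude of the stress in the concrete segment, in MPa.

σ ≈ 41.1 MPa (compressive)

With the walls removed the bar would change length by δ_free = Σ αᵢΔT Lᵢ = 22.6×10⁻⁶×88×330 + 11.1×10⁻⁶×88×775 = 1.413 mm.
The walls prevent any net length change, so an axial force P (same in every segment) develops. Compatibility: P · Σ Lᵢ/(AᵢEᵢ) = δ_free.
Σ Lᵢ/(AᵢEᵢ) = 330/(1775×72×10³) + 775/(1325×25×10³) = 2.598×10⁻⁵ mm/N.
Hence P = δ_free / Σ(L/AE) = 1.413/2.598×10⁻⁵ = 54.4 kN (compressive).
σ_{concrete} = P / A = 54400 / 1325 = 41.06 MPa.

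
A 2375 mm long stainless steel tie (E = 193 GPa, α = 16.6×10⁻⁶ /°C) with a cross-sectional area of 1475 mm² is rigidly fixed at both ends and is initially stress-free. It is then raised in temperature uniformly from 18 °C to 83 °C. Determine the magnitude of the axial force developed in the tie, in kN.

The ends cannot move, so σ = EαΔT = 193×10³ × 16.6×10⁻⁶ × 65 = 208.2 MPa.
Axial force P = σA = 208.2 × 1475 = 307200 N = 307.2 kN, compressive.

P ≈ 307 kN (compressive)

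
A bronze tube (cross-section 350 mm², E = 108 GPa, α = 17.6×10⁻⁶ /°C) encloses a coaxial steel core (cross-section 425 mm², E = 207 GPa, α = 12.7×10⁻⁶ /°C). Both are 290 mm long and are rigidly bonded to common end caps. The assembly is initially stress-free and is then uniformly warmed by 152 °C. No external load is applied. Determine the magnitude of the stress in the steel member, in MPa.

Equilibrium of a rigid end plate with no external load gives equal and opposite internal forces ±P in the two members. Since α_{bronze} > α_{steel}, heating drives the bronze into compression and the steel into tension.
Compatibility of the two members (thermal + elastic change equal): (α₁ − α₂)ΔT = P·[1/(A₁E₁) + 1/(A₂E₂)].
|α₁ − α₂|·ΔT = 4.9×10⁻⁶ × 152 = 0.0007448.
1/(A₁E₁) + 1/(A₂E₂) = 1/(350×108×10³) + 1/(425×207×10³) = 3.782×10⁻⁸ N⁻¹.
P = 0.0007448 / 3.782×10⁻⁸ = 19690 N = 19.69 kN.
σ_{steel} = P/A₂ = 19690/425 = 46.33 MPa, tensile.

σ ≈ 46.3 MPa (tensile)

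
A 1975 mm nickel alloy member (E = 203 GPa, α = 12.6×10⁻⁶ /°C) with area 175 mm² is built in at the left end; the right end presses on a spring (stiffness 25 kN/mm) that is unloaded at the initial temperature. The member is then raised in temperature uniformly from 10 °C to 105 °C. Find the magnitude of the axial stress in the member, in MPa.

σ ≈ 141 MPa (compressive)

If the spring were absent the member would lengthen by αΔT L = 12.6×10⁻⁶ × 95 × 1975 = 2.364 mm.
Let P be the compressive force at the spring. The member shortens elastically by PL/(AE) and the spring compresses by P/k; together these equal δ_free.
So P = δ_free / [L/(AE) + 1/k] = 2.364 / [ 1975/(175×203×10³) + 1/(25×10³) ].
P = 2.364 / 9.559×10⁻⁵ = 24730 N.
σ = P/A = 24730/175 = 141.3 MPa.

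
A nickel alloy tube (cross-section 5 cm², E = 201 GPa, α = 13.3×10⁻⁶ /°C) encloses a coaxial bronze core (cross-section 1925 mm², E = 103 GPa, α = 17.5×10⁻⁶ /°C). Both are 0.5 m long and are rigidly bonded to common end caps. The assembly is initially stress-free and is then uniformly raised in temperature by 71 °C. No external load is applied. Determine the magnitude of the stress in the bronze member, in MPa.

The bronze has the larger α, so on heating it would change length more than the nickel alloy if both were free. The rigid plates force a common final length, so the bronze is put into compression and the nickel alloy into tension, with equal and opposite forces P (no external load).
Equating the net (thermal + elastic) strains gives |α₁ − α₂|·ΔT = P·[1/(A₁E₁) + 1/(A₂E₂)].
|α₁ − α₂|·ΔT = 4.2×10⁻⁶ × 71 = 0.0002982.
1/(A₁E₁) + 1/(A₂E₂) = 1/(500×201×10³) + 1/(1925×103×10³) = 1.499×10⁻⁸ N⁻¹.
So P = 0.0002982 / 1.499×10⁻⁸ = 19.89 kN.
σ_{bronze} = P/A₂ = 19890/1925 = 10.33 MPa, compressive.

σ ≈ 10.3 MPa (compressive)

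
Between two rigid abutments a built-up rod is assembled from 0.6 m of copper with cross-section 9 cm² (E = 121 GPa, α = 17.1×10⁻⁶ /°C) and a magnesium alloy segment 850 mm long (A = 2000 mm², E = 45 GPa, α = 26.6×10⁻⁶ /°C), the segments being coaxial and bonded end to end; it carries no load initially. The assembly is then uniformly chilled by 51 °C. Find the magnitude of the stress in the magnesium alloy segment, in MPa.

σ ≈ 56.1 MPa (tensile)

With the walls removed the bar would change length by δ_free = Σ αᵢΔT Lᵢ = 17.1×10⁻⁶×51×600 + 26.6×10⁻⁶×51×850 = 1.676 mm.
Since the ends are fixed, an axial force P builds up, equal in every segment, with P · Σ Lᵢ/(AᵢEᵢ) = δ_free.
The series flexibility is Σ Lᵢ/(AᵢEᵢ) = 600/(900×121×10³) + 850/(2000×45×10³) = 1.495×10⁻⁵ mm/N.
P = 1.676 / 1.495×10⁻⁵ = 112100 N = 112.1 kN, tensile.
σ_{magnesium alloy} = P / A = 112100 / 2000 = 56.05 MPa.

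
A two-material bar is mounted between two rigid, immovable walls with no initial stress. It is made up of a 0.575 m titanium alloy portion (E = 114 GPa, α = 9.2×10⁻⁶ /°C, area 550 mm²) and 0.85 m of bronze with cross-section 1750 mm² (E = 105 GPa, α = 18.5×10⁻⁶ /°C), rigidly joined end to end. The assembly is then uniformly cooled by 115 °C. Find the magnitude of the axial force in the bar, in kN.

Free thermal contraction of the whole bar: Σ αᵢΔT Lᵢ = 9.2×10⁻⁶×115×575 + 18.5×10⁻⁶×115×850 = 2.417 mm.
Since the ends are fixed, an axial force P builds up, equal in every segment, with P · Σ Lᵢ/(AᵢEᵢ) = δ_free.
The series flexibility is Σ Lᵢ/(AᵢEᵢ) = 575/(550×114×10³) + 850/(1750×105×10³) = 1.38×10⁻⁵ mm/N.
Hence P = δ_free / Σ(L/AE) = 2.417/1.38×10⁻⁵ = 175.2 kN (tensile).

P ≈ 175 kN (tensile)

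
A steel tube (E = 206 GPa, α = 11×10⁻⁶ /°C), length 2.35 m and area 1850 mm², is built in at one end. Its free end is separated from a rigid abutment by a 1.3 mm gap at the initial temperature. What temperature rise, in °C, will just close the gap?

ΔT ≈ 50.3 °C

The gap closes when αΔT L = 1.3 mm, since the tube is still unstressed at that instant.
So ΔT = g/(αL) = 1.3/(11×10⁻⁶ × 2350) = 50.29 °C.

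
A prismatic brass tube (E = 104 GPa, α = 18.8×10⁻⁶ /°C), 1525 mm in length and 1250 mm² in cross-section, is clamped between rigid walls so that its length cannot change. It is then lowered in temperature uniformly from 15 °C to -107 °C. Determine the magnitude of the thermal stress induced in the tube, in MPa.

Because both ends are immovable the net strain is zero, and the suppressed thermal strain is αΔT = 18.8×10⁻⁶ × 122 = 2293.6×10⁻⁶.
Hence σ = E·αΔT = 104×10³ × 2293.6×10⁻⁶ = 238.5 MPa, tensile.

σ ≈ 239 MPa (tensile)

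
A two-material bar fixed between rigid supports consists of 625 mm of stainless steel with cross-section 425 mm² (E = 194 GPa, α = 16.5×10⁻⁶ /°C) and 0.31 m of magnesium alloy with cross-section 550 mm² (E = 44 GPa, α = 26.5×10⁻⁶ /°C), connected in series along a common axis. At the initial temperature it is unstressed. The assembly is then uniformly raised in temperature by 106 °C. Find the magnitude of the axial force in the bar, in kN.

With the walls removed the bar would change length by δ_free = Σ αᵢΔT Lᵢ = 16.5×10⁻⁶×106×625 + 26.5×10⁻⁶×106×310 = 1.964 mm.
The walls prevent any net length change, so an axial force P (same in every segment) develops. Compatibility: P · Σ Lᵢ/(AᵢEᵢ) = δ_free.
Σ Lᵢ/(AᵢEᵢ) = 625/(425×194×10³) + 310/(550×44×10³) = 2.039×10⁻⁵ mm/N.
So P = 1.964 / 2.039×10⁻⁵ = 96.32 kN, compressive.

P ≈ 96.3 kN (compressive)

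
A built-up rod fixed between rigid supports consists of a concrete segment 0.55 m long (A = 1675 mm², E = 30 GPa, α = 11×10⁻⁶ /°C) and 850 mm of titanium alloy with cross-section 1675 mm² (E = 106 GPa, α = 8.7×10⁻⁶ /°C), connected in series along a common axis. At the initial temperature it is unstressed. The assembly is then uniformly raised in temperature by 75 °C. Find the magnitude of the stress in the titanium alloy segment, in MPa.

With the walls removed the bar would change length by δ_free = Σ αᵢΔT Lᵢ = 11×10⁻⁶×75×550 + 8.7×10⁻⁶×75×850 = 1.008 mm.
The walls prevent any net length change, so an axial force P (same in every segment) develops. Compatibility: P · Σ Lᵢ/(AᵢEᵢ) = δ_free.
Σ Lᵢ/(AᵢEᵢ) = 550/(1675×30×10³) + 850/(1675×106×10³) = 1.573×10⁻⁵ mm/N.
P = 1.008 / 1.573×10⁻⁵ = 64090 N = 64.09 kN, compressive.
σ_{titanium alloy} = P / A = 64090 / 1675 = 38.27 MPa.

σ ≈ 38.3 MPa (compressive)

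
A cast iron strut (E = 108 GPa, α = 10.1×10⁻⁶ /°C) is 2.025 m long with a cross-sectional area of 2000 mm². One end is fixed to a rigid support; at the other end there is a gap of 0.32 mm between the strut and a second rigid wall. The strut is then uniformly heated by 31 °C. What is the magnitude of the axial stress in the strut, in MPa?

If the wall were absent the strut would grow by αΔT L = 10.1×10⁻⁶ × 31 × 2025 = 0.634 mm.
The gap closes (δ_free > 0.32 mm) and the wall then resists a further 0.634 − 0.32 = 0.314 mm of expansion.
So σ = E(δ_free − g)/L = 108×10³ × 0.314/2025 = 16.75 MPa.

σ ≈ 16.7 MPa (compressive)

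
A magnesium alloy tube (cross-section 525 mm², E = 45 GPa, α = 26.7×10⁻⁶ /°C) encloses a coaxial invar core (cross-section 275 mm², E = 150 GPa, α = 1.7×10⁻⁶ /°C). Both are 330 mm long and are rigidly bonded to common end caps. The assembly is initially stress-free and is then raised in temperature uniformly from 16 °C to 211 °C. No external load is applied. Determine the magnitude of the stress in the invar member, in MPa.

σ ≈ 266 MPa (tensile)

The magnesium alloy has the larger α, so on heating it would change length more than the invar if both were free. The rigid plates force a common final length, so the magnesium alloy is put into compression and the invar into tension, with equal and opposite forces P (no external load).
Equating the net (thermal + elastic) strains gives |α₁ − α₂|·ΔT = P·[1/(A₁E₁) + 1/(A₂E₂)].
|α₁ − α₂|·ΔT = 25×10⁻⁶ × 195 = 0.004875.
1/(A₁E₁) + 1/(A₂E₂) = 1/(525×45×10³) + 1/(275×150×10³) = 6.657×10⁻⁸ N⁻¹.
So P = 0.004875 / 6.657×10⁻⁸ = 73.23 kN.
σ_{invar} = P/A₂ = 73230/275 = 266.3 MPa, tensile.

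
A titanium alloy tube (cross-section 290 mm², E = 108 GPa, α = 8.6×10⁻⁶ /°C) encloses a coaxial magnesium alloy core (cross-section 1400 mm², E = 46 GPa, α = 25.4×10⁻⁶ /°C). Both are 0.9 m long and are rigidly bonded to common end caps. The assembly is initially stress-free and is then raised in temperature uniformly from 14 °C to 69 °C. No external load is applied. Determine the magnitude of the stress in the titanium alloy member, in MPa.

σ ≈ 67.1 MPa (tensile)

The magnesium alloy has the larger α, so on heating it would change length more than the titanium alloy if both were free. The rigid plates force a common final length, so the magnesium alloy is put into compression and the titanium alloy into tension, with equal and opposite forces P (no external load).
Compatibility of the two members (thermal + elastic change equal): (α₁ − α₂)ΔT = P·[1/(A₁E₁) + 1/(A₂E₂)].
|α₁ − α₂|·ΔT = 16.8×10⁻⁶ × 55 = 0.000924.
1/(A₁E₁) + 1/(A₂E₂) = 1/(290×108×10³) + 1/(1400×46×10³) = 4.746×10⁻⁸ N⁻¹.
So P = 0.000924 / 4.746×10⁻⁸ = 19.47 kN.
σ_{titanium alloy} = P/A₁ = 19470/290 = 67.14 MPa, tensile.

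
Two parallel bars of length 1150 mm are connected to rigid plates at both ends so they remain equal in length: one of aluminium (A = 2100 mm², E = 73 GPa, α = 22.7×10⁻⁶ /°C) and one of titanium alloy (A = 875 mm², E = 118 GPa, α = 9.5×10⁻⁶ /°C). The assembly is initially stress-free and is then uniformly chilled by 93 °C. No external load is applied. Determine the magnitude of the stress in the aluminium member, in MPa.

σ ≈ 36.1 MPa (tensile)

Equilibrium of a rigid end plate with no external load gives equal and opposite internal forces ±P in the two members. Since α_{aluminium} > α_{titanium alloy}, cooling drives the aluminium into tension and the titanium alloy into compression.
Equating the net (thermal + elastic) strains gives |α₁ − α₂|·ΔT = P·[1/(A₁E₁) + 1/(A₂E₂)].
|α₁ − α₂|·ΔT = 13.2×10⁻⁶ × 93 = 0.001228.
1/(A₁E₁) + 1/(A₂E₂) = 1/(2100×73×10³) + 1/(875×118×10³) = 1.621×10⁻⁸ N⁻¹.
P = 0.001228 / 1.621×10⁻⁸ = 75740 N = 75.74 kN.
σ_{aluminium} = P/A₁ = 75740/2100 = 36.07 MPa, tensile.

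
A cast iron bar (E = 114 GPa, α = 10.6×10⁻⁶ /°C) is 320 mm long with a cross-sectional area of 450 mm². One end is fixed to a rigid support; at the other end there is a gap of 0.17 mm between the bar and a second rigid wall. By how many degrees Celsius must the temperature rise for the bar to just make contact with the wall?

ΔT ≈ 50.1 °C

Contact occurs when the free expansion equals the gap: αΔT L = 0.17 mm.
ΔT = 0.17 / (10.6×10⁻⁶ × 320) = 50.12 °C.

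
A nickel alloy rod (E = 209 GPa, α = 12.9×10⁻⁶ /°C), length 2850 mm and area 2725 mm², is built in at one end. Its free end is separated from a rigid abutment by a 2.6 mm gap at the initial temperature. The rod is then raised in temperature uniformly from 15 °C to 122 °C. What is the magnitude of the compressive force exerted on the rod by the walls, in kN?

Unrestrained expansion: δ_free = αΔT L = 12.9×10⁻⁶ × 107 × 2850 = 3.934 mm.
This exceeds the 2.6 mm gap, so the wall pushes back. The portion of expansion that must be recovered elastically is δ_free − gap = 3.934 − 2.6 = 1.334 mm.
Compatibility: PL/(AE) = 1.334 mm, so σ = P/A = E × (1.334/2850) = 97.82 MPa.
P = σA = 97.82 × 2725 = 266.5 kN.

P ≈ 267 kN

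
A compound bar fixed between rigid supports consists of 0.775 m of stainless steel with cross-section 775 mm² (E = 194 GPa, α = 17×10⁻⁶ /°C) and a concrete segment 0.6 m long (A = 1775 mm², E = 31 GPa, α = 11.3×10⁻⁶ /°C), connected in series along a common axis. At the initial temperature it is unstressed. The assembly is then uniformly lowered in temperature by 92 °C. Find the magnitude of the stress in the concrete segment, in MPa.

σ ≈ 64.4 MPa (tensile)

If the supports were absent, the total length change would be Σ αᵢΔT Lᵢ = 17×10⁻⁶×92×775 + 11.3×10⁻⁶×92×600 = 1.836 mm.
The walls prevent any net length change, so an axial force P (same in every segment) develops. Compatibility: P · Σ Lᵢ/(AᵢEᵢ) = δ_free.
Σ Lᵢ/(AᵢEᵢ) = 775/(775×194×10³) + 600/(1775×31×10³) = 1.606×10⁻⁵ mm/N.
Hence P = δ_free / Σ(L/AE) = 1.836/1.606×10⁻⁵ = 114.3 kN (tensile).
σ_{concrete} = P / A = 114300 / 1775 = 64.41 MPa.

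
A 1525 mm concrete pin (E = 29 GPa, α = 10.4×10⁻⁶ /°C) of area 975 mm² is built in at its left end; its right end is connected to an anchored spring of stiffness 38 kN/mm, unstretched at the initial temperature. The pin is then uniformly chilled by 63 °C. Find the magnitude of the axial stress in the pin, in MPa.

σ ≈ 12.8 MPa (tensile)

If the spring were absent the pin would shorten by αΔT L = 10.4×10⁻⁶ × 63 × 1525 = 0.9992 mm.
With a force P in the spring, the elastic change of the pin is PL/(AE) and that of the spring is P/k; compatibility requires their sum to equal δ_free.
P [ L/(AE) + 1/k ] = δ_free → P [ 1525/(975×29×10³) + 1/(38×10³) ] = 0.9992.
P = 0.9992 / 8.025×10⁻⁵ = 12450 N.
σ = P/A = 12450/975 = 12.77 MPa.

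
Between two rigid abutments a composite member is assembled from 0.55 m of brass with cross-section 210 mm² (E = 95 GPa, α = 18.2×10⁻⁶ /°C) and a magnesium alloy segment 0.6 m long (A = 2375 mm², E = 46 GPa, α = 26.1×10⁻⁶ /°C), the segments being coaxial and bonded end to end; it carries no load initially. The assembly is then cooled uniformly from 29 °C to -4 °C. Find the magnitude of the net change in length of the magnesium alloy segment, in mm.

|ΔL| ≈ 0.376 mm

Free thermal contraction of the whole bar: Σ αᵢΔT Lᵢ = 18.2×10⁻⁶×33×550 + 26.1×10⁻⁶×33×600 = 0.8471 mm.
The walls prevent any net length change, so an axial force P (same in every segment) develops. Compatibility: P · Σ Lᵢ/(AᵢEᵢ) = δ_free.
Σ Lᵢ/(AᵢEᵢ) = 550/(210×95×10³) + 600/(2375×46×10³) = 3.306×10⁻⁵ mm/N.
So P = 0.8471 / 3.306×10⁻⁵ = 25.62 kN, tensile.
For the magnesium alloy segment, free thermal change = 26.1×10⁻⁶×33×600 = 0.5168 mm and elastic change from P = 25620×600/(2375×46×10³) = 0.1407 mm; these oppose, so the net change is 0.376 mm (segment shortens).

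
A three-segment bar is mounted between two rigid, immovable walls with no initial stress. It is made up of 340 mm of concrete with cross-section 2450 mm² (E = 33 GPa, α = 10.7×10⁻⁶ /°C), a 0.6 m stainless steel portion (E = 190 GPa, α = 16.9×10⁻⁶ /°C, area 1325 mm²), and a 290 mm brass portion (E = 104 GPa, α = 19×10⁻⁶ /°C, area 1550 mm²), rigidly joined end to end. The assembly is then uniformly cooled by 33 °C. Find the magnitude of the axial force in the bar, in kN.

P ≈ 75.9 kN (tensile)

If the supports were absent, the total length change would be Σ αᵢΔT Lᵢ = 10.7×10⁻⁶×33×340 + 16.9×10⁻⁶×33×600 + 19×10⁻⁶×33×290 = 0.6365 mm.
Since the ends are fixed, an axial force P builds up, equal in every segment, with P · Σ Lᵢ/(AᵢEᵢ) = δ_free.
The series flexibility is Σ Lᵢ/(AᵢEᵢ) = 340/(2450×33×10³) + 600/(1325×190×10³) + 290/(1550×104×10³) = 8.388×10⁻⁶ mm/N.
Hence P = δ_free / Σ(L/AE) = 0.6365/8.388×10⁻⁶ = 75.89 kN (tensile).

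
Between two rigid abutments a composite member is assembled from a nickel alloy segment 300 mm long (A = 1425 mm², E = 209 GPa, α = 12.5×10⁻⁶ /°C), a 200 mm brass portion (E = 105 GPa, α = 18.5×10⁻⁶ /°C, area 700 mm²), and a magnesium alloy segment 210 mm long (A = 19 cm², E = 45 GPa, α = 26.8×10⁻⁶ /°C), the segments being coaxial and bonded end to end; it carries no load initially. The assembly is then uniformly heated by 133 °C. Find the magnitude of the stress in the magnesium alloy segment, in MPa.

If the supports were absent, the total length change would be Σ αᵢΔT Lᵢ = 12.5×10⁻⁶×133×300 + 18.5×10⁻⁶×133×200 + 26.8×10⁻⁶×133×210 = 1.739 mm.
The rigid supports impose zero overall length change; the single axial force P common to all segments must satisfy P Σ Lᵢ/(AᵢEᵢ) = δ_free.
Σ Lᵢ/(AᵢEᵢ) = 300/(1425×209×10³) + 200/(700×105×10³) + 210/(1900×45×10³) = 6.185×10⁻⁶ mm/N.
Hence P = δ_free / Σ(L/AE) = 1.739/6.185×10⁻⁶ = 281.2 kN (compressive).
σ_{magnesium alloy} = P / A = 281200 / 1900 = 148 MPa.

σ ≈ 148 MPa (compressive)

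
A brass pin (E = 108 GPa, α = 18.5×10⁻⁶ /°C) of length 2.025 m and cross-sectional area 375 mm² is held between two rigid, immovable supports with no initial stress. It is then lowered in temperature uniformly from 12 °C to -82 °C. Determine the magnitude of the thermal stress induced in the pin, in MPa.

σ ≈ 188 MPa (tensile)

With length fixed, the mechanical strain must cancel the thermal strain αΔT = 18.5×10⁻⁶ × 94 = 1739×10⁻⁶.
The stress required to suppress this strain is σ = Eε = 108×10³ × 1739×10⁻⁶ = 187.8 MPa, tensile since the pin is trying to contract.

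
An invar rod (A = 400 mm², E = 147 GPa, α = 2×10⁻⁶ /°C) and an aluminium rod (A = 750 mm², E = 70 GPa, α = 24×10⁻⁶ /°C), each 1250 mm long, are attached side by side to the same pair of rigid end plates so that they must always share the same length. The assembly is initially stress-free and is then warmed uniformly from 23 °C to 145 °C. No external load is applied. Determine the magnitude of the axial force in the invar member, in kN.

P ≈ 74.4 kN (tensile in the invar)

The aluminium has the larger α, so on heating it would change length more than the invar if both were free. The rigid plates force a common final length, so the aluminium is put into compression and the invar into tension, with equal and opposite forces P (no external load).
Equating the net (thermal + elastic) strains gives |α₁ − α₂|·ΔT = P·[1/(A₁E₁) + 1/(A₂E₂)].
|α₁ − α₂|·ΔT = 22×10⁻⁶ × 122 = 0.002684.
1/(A₁E₁) + 1/(A₂E₂) = 1/(400×147×10³) + 1/(750×70×10³) = 3.605×10⁻⁸ N⁻¹.
P = 0.002684 / 3.605×10⁻⁸ = 74440 N = 74.44 kN.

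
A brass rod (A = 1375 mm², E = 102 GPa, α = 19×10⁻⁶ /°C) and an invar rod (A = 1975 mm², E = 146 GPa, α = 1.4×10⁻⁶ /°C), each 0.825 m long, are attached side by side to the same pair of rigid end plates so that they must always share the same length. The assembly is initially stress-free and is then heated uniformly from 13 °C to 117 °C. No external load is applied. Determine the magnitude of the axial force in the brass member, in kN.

The brass has the larger α, so on heating it would change length more than the invar if both were free. The rigid plates force a common final length, so the brass is put into compression and the invar into tension, with equal and opposite forces P (no external load).
Setting the final lengths equal and cancelling L: (α₁ − α₂)ΔT = P/(A₁E₁) + P/(A₂E₂).
|α₁ − α₂|·ΔT = 17.6×10⁻⁶ × 104 = 0.00183.
1/(A₁E₁) + 1/(A₂E₂) = 1/(1375×102×10³) + 1/(1975×146×10³) = 1.06×10⁻⁸ N⁻¹.
So P = 0.00183 / 1.06×10⁻⁸ = 172.7 kN.

P ≈ 173 kN (compressive in the brass)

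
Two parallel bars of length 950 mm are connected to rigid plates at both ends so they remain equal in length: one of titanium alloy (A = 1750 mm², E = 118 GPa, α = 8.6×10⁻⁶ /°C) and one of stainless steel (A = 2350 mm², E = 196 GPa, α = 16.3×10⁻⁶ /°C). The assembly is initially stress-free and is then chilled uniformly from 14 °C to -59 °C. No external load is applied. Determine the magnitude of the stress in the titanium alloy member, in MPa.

σ ≈ 45.8 MPa (compressive)

Both members must finish at the same length. With the larger α, the stainless steel tends to over-contract; the plates restrain it, putting the stainless steel in tension and the titanium alloy in compression. With no external load the two internal forces are equal and opposite, magnitude P.
Equating the net (thermal + elastic) strains gives |α₁ − α₂|·ΔT = P·[1/(A₁E₁) + 1/(A₂E₂)].
|α₁ − α₂|·ΔT = 7.7×10⁻⁶ × 73 = 0.0005621.
1/(A₁E₁) + 1/(A₂E₂) = 1/(1750×118×10³) + 1/(2350×196×10³) = 7.014×10⁻⁹ N⁻¹.
P = 0.0005621 / 7.014×10⁻⁹ = 80140 N = 80.14 kN.
σ_{titanium alloy} = P/A₁ = 80140/1750 = 45.8 MPa, compressive.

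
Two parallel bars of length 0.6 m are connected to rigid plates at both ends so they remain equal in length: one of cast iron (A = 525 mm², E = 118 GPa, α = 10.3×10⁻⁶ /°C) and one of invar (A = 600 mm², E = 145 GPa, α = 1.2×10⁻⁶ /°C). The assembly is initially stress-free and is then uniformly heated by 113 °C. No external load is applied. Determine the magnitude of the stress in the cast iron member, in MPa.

The cast iron has the larger α, so on heating it would change length more than the invar if both were free. The rigid plates force a common final length, so the cast iron is put into compression and the invar into tension, with equal and opposite forces P (no external load).
Compatibility of the two members (thermal + elastic change equal): (α₁ − α₂)ΔT = P·[1/(A₁E₁) + 1/(A₂E₂)].
|α₁ − α₂|·ΔT = 9.1×10⁻⁶ × 113 = 0.001028.
1/(A₁E₁) + 1/(A₂E₂) = 1/(525×118×10³) + 1/(600×145×10³) = 2.764×10⁻⁸ N⁻¹.
P = 0.001028 / 2.764×10⁻⁸ = 37210 N = 37.21 kN.
σ_{cast iron} = P/A₁ = 37210/525 = 70.87 MPa, compressive.

σ ≈ 70.9 MPa (compressive)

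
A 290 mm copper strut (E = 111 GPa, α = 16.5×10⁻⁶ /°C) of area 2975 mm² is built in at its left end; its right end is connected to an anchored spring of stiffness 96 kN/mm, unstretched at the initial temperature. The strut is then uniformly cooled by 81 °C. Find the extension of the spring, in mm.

The unrestrained thermal change is αΔT L = 16.5×10⁻⁶ × 81 × 290 = 0.3876 mm.
With a force P in the spring, the elastic change of the strut is PL/(AE) and that of the spring is P/k; compatibility requires their sum to equal δ_free.
So P = δ_free / [L/(AE) + 1/k] = 0.3876 / [ 290/(2975×111×10³) + 1/(96×10³) ].
P = 0.3876 / 1.129×10⁻⁵ = 34320 N.
Spring extension = P/k = 34320/(96×10³) = 0.3574 mm.

δ ≈ 0.357 mm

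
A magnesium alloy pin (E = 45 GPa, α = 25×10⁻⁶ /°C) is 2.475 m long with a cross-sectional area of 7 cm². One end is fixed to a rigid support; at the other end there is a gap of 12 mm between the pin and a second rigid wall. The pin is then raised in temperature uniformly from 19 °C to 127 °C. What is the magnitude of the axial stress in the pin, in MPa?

If the wall were absent the pin would grow by αΔT L = 25×10⁻⁶ × 108 × 2475 = 6.682 mm.
Since δ_free = 6.68 mm is less than the 12 mm gap, the pin never touches the wall. No axial force develops.

σ ≈ 0 MPa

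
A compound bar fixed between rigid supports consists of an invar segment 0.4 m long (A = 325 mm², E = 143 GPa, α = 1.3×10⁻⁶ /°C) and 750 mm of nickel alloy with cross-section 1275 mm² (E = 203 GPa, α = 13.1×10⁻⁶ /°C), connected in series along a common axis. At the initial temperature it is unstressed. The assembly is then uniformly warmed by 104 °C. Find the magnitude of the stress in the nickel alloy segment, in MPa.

σ ≈ 73.3 MPa (compressive)

With the walls removed the bar would change length by δ_free = Σ αᵢΔT Lᵢ = 1.3×10⁻⁶×104×400 + 13.1×10⁻⁶×104×750 = 1.076 mm.
Since the ends are fixed, an axial force P builds up, equal in every segment, with P · Σ Lᵢ/(AᵢEᵢ) = δ_free.
The series flexibility is Σ Lᵢ/(AᵢEᵢ) = 400/(325×143×10³) + 750/(1275×203×10³) = 1.15×10⁻⁵ mm/N.
So P = 1.076 / 1.15×10⁻⁵ = 93.52 kN, compressive.
σ_{nickel alloy} = P / A = 93520 / 1275 = 73.35 MPa.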